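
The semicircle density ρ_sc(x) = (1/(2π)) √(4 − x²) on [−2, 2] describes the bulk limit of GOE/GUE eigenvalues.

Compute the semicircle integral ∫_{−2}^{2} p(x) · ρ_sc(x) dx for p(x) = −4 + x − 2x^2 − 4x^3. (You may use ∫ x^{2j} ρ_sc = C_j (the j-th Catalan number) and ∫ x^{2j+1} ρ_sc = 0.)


Write p(x) = Σ a_i x^i, split into monomials and integrate each against ρ_sc separately.
Using ∫ x^{2j} ρ_sc = C_j = (1/(j+1)) C(2j, j) (Catalan numbers) and ∫ x^{2j+1} ρ_sc = 0 (odd monomials vanish by symmetry):
  i = 0 (even): a_0 · C_{0} = -4 · 1 = -4
  i = 1 (odd): ∫ x^1 ρ_sc = 0 (vanishes)
  i = 2 (even): a_2 · C_{1} = -2 · 1 = -2
  i = 3 (odd): ∫ x^3 ρ_sc = 0 (vanishes)

Summing the contributions: ∫_{−2}^{2} p(x) ρ_sc(x) dx = (-4) + (-2) = -6.


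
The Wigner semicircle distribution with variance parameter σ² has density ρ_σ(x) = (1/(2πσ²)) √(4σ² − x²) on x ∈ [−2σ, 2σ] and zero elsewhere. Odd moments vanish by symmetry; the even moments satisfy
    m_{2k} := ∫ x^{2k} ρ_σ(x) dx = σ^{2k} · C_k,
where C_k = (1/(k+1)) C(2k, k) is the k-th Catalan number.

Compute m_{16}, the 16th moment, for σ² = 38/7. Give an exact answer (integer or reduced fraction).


By the scaled semicircle moment identity, m_{2k} = σ^{2k} · C_k with k = 8.
C_8 = (1/(k+1)) · C(2k, k) = (1/9) · C(16, 8) = (1/9) · 12870 = 1430.
σ^{2k} = (σ²)^k = (38/7)^8 = 4347792138496/5764801.

Therefore m_{16} = σ^{16} · C_8 = (4347792138496/5764801) · 1430 = 6217342758049280/5764801.


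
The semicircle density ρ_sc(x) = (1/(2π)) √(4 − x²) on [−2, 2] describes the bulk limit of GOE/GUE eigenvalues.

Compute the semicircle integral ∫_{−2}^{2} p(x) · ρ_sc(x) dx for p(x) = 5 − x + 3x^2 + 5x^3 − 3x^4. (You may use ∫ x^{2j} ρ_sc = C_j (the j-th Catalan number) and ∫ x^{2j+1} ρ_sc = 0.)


Write p(x) = Σ a_i x^i, split into monomials and integrate each against ρ_sc separately.
Using ∫ x^{2j} ρ_sc = C_j = (1/(j+1)) C(2j, j) (Catalan numbers) and ∫ x^{2j+1} ρ_sc = 0 (odd monomials vanish by symmetry):
  i = 0 (even): a_0 · C_{0} = 5 · 1 = 5
  i = 1 (odd): ∫ x^1 ρ_sc = 0 (vanishes)
  i = 2 (even): a_2 · C_{1} = 3 · 1 = 3
  i = 3 (odd): ∫ x^3 ρ_sc = 0 (vanishes)
  i = 4 (even): a_4 · C_{2} = -3 · 2 = -6

Summing the contributions: ∫_{−2}^{2} p(x) ρ_sc(x) dx = 5 + 3 + (-6) = 2.


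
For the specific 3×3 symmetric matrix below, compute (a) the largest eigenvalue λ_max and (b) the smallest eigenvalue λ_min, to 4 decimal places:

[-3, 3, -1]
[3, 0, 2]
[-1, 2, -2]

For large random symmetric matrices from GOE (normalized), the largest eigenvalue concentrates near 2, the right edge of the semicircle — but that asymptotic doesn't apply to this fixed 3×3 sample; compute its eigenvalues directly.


Since M is real symmetric, all three eigenvalues are real; they are the roots of det(λI − M) = λ³ − (tr M) λ² + s λ − det M, where s is the sum of the principal 2×2 minors.
tr M = -3 + 0 + (-2) = -5.
s = ((-3)·0 − 3²) + ((-3)·(-2) − (-1)²) + (0·(-2) − 2²) = -9 + 5 + (-4) = -8.
det M (expand along row 1) = (-3)·(-4) − 3·(-4) + (-1)·6 = 18.
Characteristic polynomial: λ³ + 5λ² − 8λ − 18 = 0.
Substitute λ = y + (tr M)/3 = y − 1.666667 to remove the quadratic term: y³ + p·y + q = 0 with p = s − (tr M)²/3 = -16.333333 and q = −2(tr M)³/27 + (tr M)·s/3 − det M = 4.592593.
Three real roots ⇒ use the trigonometric (Viète) form: r = 2√(−p/3) = 4.666667, φ = arccos(3q/(p·r)) = arccos(-0.180758) = 1.752553 rad.
y_k = r·cos(φ/3 − 2πk/3) for k = 0, 1, 2 gives y = 3.892757, 0.282560, -4.175317.
λ_k = y_k − 1.666667 gives λ = 2.2261, -1.3841, -5.8420 (check: the sum is -5.0000 = tr M).

Hence λ_max = 2.2261 and λ_min = -5.8420.


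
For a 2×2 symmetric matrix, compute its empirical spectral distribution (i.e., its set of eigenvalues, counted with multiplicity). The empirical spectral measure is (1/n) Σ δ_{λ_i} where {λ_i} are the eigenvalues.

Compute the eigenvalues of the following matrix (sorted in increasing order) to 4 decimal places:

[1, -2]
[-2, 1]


Since M is real symmetric, both eigenvalues are real; they are the roots of det(λI − M) = λ² − (tr M) λ + det M.
tr M = 1 + 1 = 2.
det M = 1·1 − (-2)² = 1 − 4 = -3.
Characteristic polynomial: λ² − 2λ − 3 = 0.
Discriminant Δ = (tr M)² − 4·det M = 4 − (-12) = 16; √Δ = 4.000000.
λ = (tr M ± √Δ)/2 = (2 ± 4.000000)/2, giving (tr M − √Δ)/2 = -1.0000 and (tr M + √Δ)/2 = 3.0000.

Eigenvalues sorted in increasing order: [-1.0000, 3.0000].


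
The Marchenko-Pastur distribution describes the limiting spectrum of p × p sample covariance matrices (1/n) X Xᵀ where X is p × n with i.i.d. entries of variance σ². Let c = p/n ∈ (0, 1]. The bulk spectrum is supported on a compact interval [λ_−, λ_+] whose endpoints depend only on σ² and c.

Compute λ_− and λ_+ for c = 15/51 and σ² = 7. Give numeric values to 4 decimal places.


c = 15/51 = 0.294118; √c = 0.542326.
λ_− = σ² (1 − √c)² = 7 · (1 − 0.542326)² = 7 · (0.457674)² = 1.466258.
λ_+ = σ² (1 + √c)² = 7 · (1 + 0.542326)² = 7 · (1.542326)² = 16.651390.

Rounded to 4 decimal places: λ_− ≈ 1.4663, λ_+ ≈ 16.6514.


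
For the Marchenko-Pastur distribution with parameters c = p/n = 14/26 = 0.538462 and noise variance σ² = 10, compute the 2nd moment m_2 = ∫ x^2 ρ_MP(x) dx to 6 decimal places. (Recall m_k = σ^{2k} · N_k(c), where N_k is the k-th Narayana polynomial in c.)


E[X²] = σ⁴ (1 + c) (second MP moment). With σ² = 10 (so σ⁴ = 100) and c = 14/26 = 0.538462: E[X²] = 100 · (1 + 0.538462) = 100 · 1.538462.

So E[X^2] = 153.846154.


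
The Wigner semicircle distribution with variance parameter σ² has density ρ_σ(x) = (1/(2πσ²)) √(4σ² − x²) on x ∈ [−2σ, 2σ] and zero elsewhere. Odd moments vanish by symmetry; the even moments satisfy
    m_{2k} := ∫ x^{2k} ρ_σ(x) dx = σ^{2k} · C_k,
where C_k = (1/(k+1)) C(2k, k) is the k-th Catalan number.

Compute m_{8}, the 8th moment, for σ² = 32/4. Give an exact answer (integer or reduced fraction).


By the scaled semicircle moment identity, m_{2k} = σ^{2k} · C_k with k = 4.
C_4 = (1/(k+1)) · C(2k, k) = (1/5) · C(8, 4) = (1/5) · 70 = 14.
σ^{2k} = (σ²)^k = (32/4)^4 = 4096.

Therefore m_{8} = σ^{8} · C_4 = 4096 · 14 = 57344.


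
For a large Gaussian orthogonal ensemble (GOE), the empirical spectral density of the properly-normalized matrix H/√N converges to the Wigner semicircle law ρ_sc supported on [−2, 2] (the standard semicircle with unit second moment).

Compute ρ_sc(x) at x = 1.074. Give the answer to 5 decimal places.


ρ_sc(x) = (1/(2π)) √(4 − x²). With x = 1.074:
  4 − x² = 4 − (1.074)² = 4 − 1.153476 = 2.846524.
  √(4 − x²) = 1.687164.
  1/(2π) = 0.159155.
  ρ_sc(1.074) = 0.159155 · 1.687164 = 0.268521.

Rounded to 5 decimal places: ρ_sc(1.074) ≈ 0.26852.


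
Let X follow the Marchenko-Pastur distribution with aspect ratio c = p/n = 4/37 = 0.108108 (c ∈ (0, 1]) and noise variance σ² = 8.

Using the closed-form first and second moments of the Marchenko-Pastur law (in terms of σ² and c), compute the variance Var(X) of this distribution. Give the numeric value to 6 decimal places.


Recall the MP moments m_1 = E[X] = σ² and m_2 = E[X²] = σ⁴ (1 + c).
m_1 = E[X] = σ² = 8, so m_1² = 64.
m_2 = E[X²] = σ⁴ (1 + c) = 64 · (1 + 0.108108) = 64 · 1.108108 = 70.918919.
(Note m_2 − m_1² simplifies to c · σ⁴ = 0.108108 · 64.)

Var(X) = m_2 − m_1² = 70.918919 − 64 = 6.918919.


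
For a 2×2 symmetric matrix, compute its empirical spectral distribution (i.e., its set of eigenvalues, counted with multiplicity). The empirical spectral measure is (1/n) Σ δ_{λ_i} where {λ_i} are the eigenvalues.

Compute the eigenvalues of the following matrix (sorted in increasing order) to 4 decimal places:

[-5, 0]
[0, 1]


Since M is real symmetric, both eigenvalues are real; they are the roots of det(λI − M) = λ² − (tr M) λ + det M.
tr M = -5 + 1 = -4.
det M = (-5)·1 − 0² = -5 − 0 = -5.
Characteristic polynomial: λ² + 4λ − 5 = 0.
Discriminant Δ = (tr M)² − 4·det M = 16 − (-20) = 36; √Δ = 6.000000.
λ = (tr M ± √Δ)/2 = (-4 ± 6.000000)/2, giving (tr M − √Δ)/2 = -5.0000 and (tr M + √Δ)/2 = 1.0000.

Eigenvalues sorted in increasing order: [-5.0000, 1.0000].


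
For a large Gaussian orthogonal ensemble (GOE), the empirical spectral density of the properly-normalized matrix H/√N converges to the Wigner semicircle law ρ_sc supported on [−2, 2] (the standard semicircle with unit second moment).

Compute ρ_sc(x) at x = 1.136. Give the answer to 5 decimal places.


ρ_sc(x) = (1/(2π)) √(4 − x²). With x = 1.136:
  4 − x² = 4 − (1.136)² = 4 − 1.290496 = 2.709504.
  √(4 − x²) = 1.646057.
  1/(2π) = 0.159155.
  ρ_sc(1.136) = 0.159155 · 1.646057 = 0.261978.

Rounded to 5 decimal places: ρ_sc(1.136) ≈ 0.26198.


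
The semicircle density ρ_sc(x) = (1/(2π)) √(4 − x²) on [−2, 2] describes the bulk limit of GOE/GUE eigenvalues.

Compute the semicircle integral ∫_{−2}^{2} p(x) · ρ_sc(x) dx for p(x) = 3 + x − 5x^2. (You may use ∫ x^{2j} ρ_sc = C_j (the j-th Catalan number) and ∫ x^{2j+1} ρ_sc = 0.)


Write p(x) = Σ a_i x^i, split into monomials and integrate each against ρ_sc separately.
Using ∫ x^{2j} ρ_sc = C_j = (1/(j+1)) C(2j, j) (Catalan numbers) and ∫ x^{2j+1} ρ_sc = 0 (odd monomials vanish by symmetry):
  i = 0 (even): a_0 · C_{0} = 3 · 1 = 3
  i = 1 (odd): ∫ x^1 ρ_sc = 0 (vanishes)
  i = 2 (even): a_2 · C_{1} = -5 · 1 = -5

Summing the contributions: ∫_{−2}^{2} p(x) ρ_sc(x) dx = 3 + (-5) = -2.


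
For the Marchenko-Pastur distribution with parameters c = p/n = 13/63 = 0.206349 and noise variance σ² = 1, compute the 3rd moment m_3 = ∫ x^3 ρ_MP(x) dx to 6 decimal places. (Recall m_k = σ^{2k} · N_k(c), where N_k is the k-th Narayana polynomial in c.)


E[X³] = σ⁶ (1 + 3c + c²) (third MP moment). With σ² = 1 (so σ⁶ = 1) and c = 13/63 = 0.206349: E[X³] = 1 · (1 + 3·0.206349 + (0.206349)²) = 1 · 1.661628.

So E[X^3] = 1.661628.


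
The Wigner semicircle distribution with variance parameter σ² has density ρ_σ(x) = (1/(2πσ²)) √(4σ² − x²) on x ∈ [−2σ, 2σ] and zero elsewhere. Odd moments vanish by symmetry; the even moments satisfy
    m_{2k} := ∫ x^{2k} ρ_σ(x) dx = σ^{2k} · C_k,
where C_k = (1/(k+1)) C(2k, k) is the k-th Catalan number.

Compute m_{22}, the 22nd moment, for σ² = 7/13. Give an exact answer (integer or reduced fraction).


By the scaled semicircle moment identity, m_{2k} = σ^{2k} · C_k with k = 11.
C_11 = (1/(k+1)) · C(2k, k) = (1/12) · C(22, 11) = (1/12) · 705432 = 58786.
σ^{2k} = (σ²)^k = (7/13)^11 = 1977326743/1792160394037.

Therefore m_{22} = σ^{22} · C_11 = (1977326743/1792160394037) · 58786 = 8941471531846/137858491849.


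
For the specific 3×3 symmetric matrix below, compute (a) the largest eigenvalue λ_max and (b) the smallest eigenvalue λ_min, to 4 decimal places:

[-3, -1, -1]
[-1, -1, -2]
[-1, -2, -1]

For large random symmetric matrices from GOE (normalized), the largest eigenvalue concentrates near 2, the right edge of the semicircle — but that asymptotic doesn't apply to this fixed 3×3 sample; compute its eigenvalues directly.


Since M is real symmetric, all three eigenvalues are real; they are the roots of det(λI − M) = λ³ − (tr M) λ² + s λ − det M, where s is the sum of the principal 2×2 minors.
tr M = -3 + (-1) + (-1) = -5.
s = ((-3)·(-1) − (-1)²) + ((-3)·(-1) − (-1)²) + ((-1)·(-1) − (-2)²) = 2 + 2 + (-3) = 1.
det M (expand along row 1) = (-3)·(-3) − (-1)·(-1) + (-1)·1 = 7.
Characteristic polynomial: λ³ + 5λ² + λ − 7 = 0.
Substitute λ = y + (tr M)/3 = y − 1.666667 to remove the quadratic term: y³ + p·y + q = 0 with p = s − (tr M)²/3 = -7.333333 and q = −2(tr M)³/27 + (tr M)·s/3 − det M = 0.592593.
Three real roots ⇒ use the trigonometric (Viète) form: r = 2√(−p/3) = 3.126944, φ = arccos(3q/(p·r)) = arccos(-0.077528) = 1.648402 rad.
y_k = r·cos(φ/3 − 2πk/3) for k = 0, 1, 2 gives y = 2.666667, 0.080880, -2.747547.
λ_k = y_k − 1.666667 gives λ = 1.0000, -1.5858, -4.4142 (check: the sum is -5.0000 = tr M).

Hence λ_max = 1.0000 and λ_min = -4.4142.


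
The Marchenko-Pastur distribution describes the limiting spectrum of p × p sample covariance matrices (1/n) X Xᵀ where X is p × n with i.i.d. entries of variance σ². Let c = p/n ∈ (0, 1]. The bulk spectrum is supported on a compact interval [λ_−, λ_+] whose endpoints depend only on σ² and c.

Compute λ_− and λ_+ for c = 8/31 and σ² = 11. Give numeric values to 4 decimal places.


c = 8/31 = 0.258065; √c = 0.508001.
λ_− = σ² (1 − √c)² = 11 · (1 − 0.508001)² = 11 · (0.491999)² = 2.662699.
λ_+ = σ² (1 + √c)² = 11 · (1 + 0.508001)² = 11 · (1.508001)² = 25.014721.

Rounded to 4 decimal places: λ_− ≈ 2.6627, λ_+ ≈ 25.0147.


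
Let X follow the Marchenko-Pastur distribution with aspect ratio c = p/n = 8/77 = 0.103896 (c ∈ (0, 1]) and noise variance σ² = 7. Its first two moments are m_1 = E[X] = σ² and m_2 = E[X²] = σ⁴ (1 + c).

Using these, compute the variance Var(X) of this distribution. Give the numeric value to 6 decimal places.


m_1 = E[X] = σ² = 7, so m_1² = 49.
m_2 = E[X²] = σ⁴ (1 + c) = 49 · (1 + 0.103896) = 49 · 1.103896 = 54.090909.
(Note m_2 − m_1² simplifies to c · σ⁴ = 0.103896 · 49.)

Var(X) = m_2 − m_1² = 54.090909 − 49 = 5.090909.


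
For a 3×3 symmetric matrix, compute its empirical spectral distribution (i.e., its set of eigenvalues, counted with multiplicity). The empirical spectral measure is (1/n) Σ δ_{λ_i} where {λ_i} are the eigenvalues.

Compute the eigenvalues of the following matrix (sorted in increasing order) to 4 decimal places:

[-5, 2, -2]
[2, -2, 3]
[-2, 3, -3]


Since M is real symmetric, all three eigenvalues are real; they are the roots of det(λI − M) = λ³ − (tr M) λ² + s λ − det M, where s is the sum of the principal 2×2 minors.
tr M = -5 + (-2) + (-3) = -10.
s = ((-5)·(-2) − 2²) + ((-5)·(-3) − (-2)²) + ((-2)·(-3) − 3²) = 6 + 11 + (-3) = 14.
det M (expand along row 1) = (-5)·(-3) − 2·0 + (-2)·2 = 11.
Characteristic polynomial: λ³ + 10λ² + 14λ − 11 = 0.
Substitute λ = y + (tr M)/3 = y − 3.333333 to remove the quadratic term: y³ + p·y + q = 0 with p = s − (tr M)²/3 = -19.333333 and q = −2(tr M)³/27 + (tr M)·s/3 − det M = 16.407407.
Three real roots ⇒ use the trigonometric (Viète) form: r = 2√(−p/3) = 5.077182, φ = arccos(3q/(p·r)) = arccos(-0.501455) = 2.096076 rad.
y_k = r·cos(φ/3 − 2πk/3) for k = 0, 1, 2 gives y = 3.887518, 0.884444, -4.771963.
λ_k = y_k − 3.333333 gives λ = 0.5542, -2.4489, -8.1053 (check: the sum is -10.0000 = tr M).

Eigenvalues sorted in increasing order: [-8.1053, -2.4489, 0.5542].


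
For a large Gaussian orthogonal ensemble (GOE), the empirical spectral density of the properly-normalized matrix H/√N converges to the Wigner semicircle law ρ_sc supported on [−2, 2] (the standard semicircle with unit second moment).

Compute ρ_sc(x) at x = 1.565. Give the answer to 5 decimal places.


ρ_sc(x) = (1/(2π)) √(4 − x²). With x = 1.565:
  4 − x² = 4 − (1.565)² = 4 − 2.449225 = 1.550775.
  √(4 − x²) = 1.245301.
  1/(2π) = 0.159155.
  ρ_sc(1.565) = 0.159155 · 1.245301 = 0.198196.

Rounded to 5 decimal places: ρ_sc(1.565) ≈ 0.19820.


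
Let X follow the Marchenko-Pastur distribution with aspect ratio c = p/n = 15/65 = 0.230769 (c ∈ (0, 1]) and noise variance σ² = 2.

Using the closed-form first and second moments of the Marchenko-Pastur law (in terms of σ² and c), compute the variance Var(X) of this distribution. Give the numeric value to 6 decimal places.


Recall the MP moments m_1 = E[X] = σ² and m_2 = E[X²] = σ⁴ (1 + c).
m_1 = E[X] = σ² = 2, so m_1² = 4.
m_2 = E[X²] = σ⁴ (1 + c) = 4 · (1 + 0.230769) = 4 · 1.230769 = 4.923077.
(Note m_2 − m_1² simplifies to c · σ⁴ = 0.230769 · 4.)

Var(X) = m_2 − m_1² = 4.923077 − 4 = 0.923077.


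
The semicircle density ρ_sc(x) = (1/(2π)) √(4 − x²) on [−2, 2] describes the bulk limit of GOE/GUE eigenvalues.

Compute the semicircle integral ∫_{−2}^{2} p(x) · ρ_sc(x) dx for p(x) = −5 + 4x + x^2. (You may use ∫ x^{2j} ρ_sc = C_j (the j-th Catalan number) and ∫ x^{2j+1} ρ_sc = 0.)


Write p(x) = Σ a_i x^i, split into monomials and integrate each against ρ_sc separately.
Using ∫ x^{2j} ρ_sc = C_j = (1/(j+1)) C(2j, j) (Catalan numbers) and ∫ x^{2j+1} ρ_sc = 0 (odd monomials vanish by symmetry):
  i = 0 (even): a_0 · C_{0} = -5 · 1 = -5
  i = 1 (odd): ∫ x^1 ρ_sc = 0 (vanishes)
  i = 2 (even): a_2 · C_{1} = 1 · 1 = 1

Summing the contributions: ∫_{−2}^{2} p(x) ρ_sc(x) dx = (-5) + 1 = -4.


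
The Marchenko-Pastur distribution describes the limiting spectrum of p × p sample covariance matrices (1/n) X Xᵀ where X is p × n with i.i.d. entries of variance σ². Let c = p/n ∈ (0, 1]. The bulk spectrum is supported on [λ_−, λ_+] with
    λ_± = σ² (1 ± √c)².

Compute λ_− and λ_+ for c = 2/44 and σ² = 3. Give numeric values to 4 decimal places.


c = 2/44 = 0.045455; √c = 0.213201.
λ_− = σ² (1 − √c)² = 3 · (1 − 0.213201)² = 3 · (0.786799)² = 1.857159.
λ_+ = σ² (1 + √c)² = 3 · (1 + 0.213201)² = 3 · (1.213201)² = 4.415568.

Rounded to 4 decimal places: λ_− ≈ 1.8572, λ_+ ≈ 4.4156.


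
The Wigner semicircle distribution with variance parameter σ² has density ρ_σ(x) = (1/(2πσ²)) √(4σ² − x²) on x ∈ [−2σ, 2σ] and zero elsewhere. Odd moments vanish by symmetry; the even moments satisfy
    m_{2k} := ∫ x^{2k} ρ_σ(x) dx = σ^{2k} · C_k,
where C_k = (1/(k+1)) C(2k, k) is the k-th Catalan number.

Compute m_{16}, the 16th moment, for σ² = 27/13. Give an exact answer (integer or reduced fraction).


By the scaled semicircle moment identity, m_{2k} = σ^{2k} · C_k with k = 8.
C_8 = (1/(k+1)) · C(2k, k) = (1/9) · C(16, 8) = (1/9) · 12870 = 1430.
σ^{2k} = (σ²)^k = (27/13)^8 = 282429536481/815730721.

Therefore m_{16} = σ^{16} · C_8 = (282429536481/815730721) · 1430 = 31067249012910/62748517.


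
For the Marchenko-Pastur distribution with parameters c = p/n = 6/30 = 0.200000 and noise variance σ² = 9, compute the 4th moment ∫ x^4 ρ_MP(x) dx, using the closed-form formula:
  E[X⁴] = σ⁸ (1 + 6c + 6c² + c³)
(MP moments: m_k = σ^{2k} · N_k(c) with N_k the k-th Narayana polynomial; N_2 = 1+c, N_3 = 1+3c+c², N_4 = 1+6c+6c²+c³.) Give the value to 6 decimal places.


E[X⁴] = σ⁸ (1 + 6c + 6c² + c³) (fourth MP moment). With σ² = 9 (so σ⁸ = 6561) and c = 6/30 = 0.200000: E[X⁴] = 6561 · (1 + 6·0.200000 + 6·(0.200000)² + (0.200000)³) = 6561 · 2.448000.

So E[X^4] = 16061.328000.


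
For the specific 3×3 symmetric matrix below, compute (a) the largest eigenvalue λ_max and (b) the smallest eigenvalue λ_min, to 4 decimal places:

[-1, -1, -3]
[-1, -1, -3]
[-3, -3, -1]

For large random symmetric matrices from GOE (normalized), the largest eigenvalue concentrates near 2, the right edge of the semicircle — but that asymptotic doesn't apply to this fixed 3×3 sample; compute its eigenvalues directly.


Since M is real symmetric, all three eigenvalues are real; they are the roots of det(λI − M) = λ³ − (tr M) λ² + s λ − det M, where s is the sum of the principal 2×2 minors.
tr M = -1 + (-1) + (-1) = -3.
s = ((-1)·(-1) − (-1)²) + ((-1)·(-1) − (-3)²) + ((-1)·(-1) − (-3)²) = 0 + (-8) + (-8) = -16.
det M (expand along row 1) = (-1)·(-8) − (-1)·(-8) + (-3)·0 = 0.
Characteristic polynomial: λ³ + 3λ² − 16λ = 0.
Substitute λ = y + (tr M)/3 = y − 1.000000 to remove the quadratic term: y³ + p·y + q = 0 with p = s − (tr M)²/3 = -19.000000 and q = −2(tr M)³/27 + (tr M)·s/3 − det M = 18.000000.
Three real roots ⇒ use the trigonometric (Viète) form: r = 2√(−p/3) = 5.033223, φ = arccos(3q/(p·r)) = arccos(-0.564669) = 2.170829 rad.
y_k = r·cos(φ/3 − 2πk/3) for k = 0, 1, 2 gives y = 3.772002, 1.000000, -4.772002.
λ_k = y_k − 1.000000 gives λ = 2.7720, 0.0000, -5.7720 (check: the sum is -3.0000 = tr M).

Hence λ_max = 2.7720 and λ_min = -5.7720.


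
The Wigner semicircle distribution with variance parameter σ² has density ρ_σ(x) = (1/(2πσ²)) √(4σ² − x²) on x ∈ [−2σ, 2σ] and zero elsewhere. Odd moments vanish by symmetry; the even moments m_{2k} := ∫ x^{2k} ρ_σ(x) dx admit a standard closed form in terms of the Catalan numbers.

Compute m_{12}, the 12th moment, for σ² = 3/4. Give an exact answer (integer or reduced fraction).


By the scaled semicircle moment identity, m_{2k} = σ^{2k} · C_k with k = 6.
C_6 = (1/(k+1)) · C(2k, k) = (1/7) · C(12, 6) = (1/7) · 924 = 132.
σ^{2k} = (σ²)^k = (3/4)^6 = 729/4096.

Therefore m_{12} = σ^{12} · C_6 = (729/4096) · 132 = 24057/1024.


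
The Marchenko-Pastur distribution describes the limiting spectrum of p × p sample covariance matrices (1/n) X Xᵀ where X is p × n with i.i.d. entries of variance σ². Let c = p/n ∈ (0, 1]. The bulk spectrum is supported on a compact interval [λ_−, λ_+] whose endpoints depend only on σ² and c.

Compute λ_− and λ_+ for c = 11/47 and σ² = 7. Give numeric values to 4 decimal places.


c = 11/47 = 0.234043; √c = 0.483779.
λ_− = σ² (1 − √c)² = 7 · (1 − 0.483779)² = 7 · (0.516221)² = 1.865386.
λ_+ = σ² (1 + √c)² = 7 · (1 + 0.483779)² = 7 · (1.483779)² = 15.411210.

Rounded to 4 decimal places: λ_− ≈ 1.8654, λ_+ ≈ 15.4112.


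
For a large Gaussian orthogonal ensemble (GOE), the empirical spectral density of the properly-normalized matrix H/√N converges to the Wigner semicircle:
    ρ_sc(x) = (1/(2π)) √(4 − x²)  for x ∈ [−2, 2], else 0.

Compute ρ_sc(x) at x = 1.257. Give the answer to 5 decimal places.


ρ_sc(x) = (1/(2π)) √(4 − x²). With x = 1.257:
  4 − x² = 4 − (1.257)² = 4 − 1.580049 = 2.419951.
  √(4 − x²) = 1.555619.
  1/(2π) = 0.159155.
  ρ_sc(1.257) = 0.159155 · 1.555619 = 0.247584.

Rounded to 5 decimal places: ρ_sc(1.257) ≈ 0.24758.


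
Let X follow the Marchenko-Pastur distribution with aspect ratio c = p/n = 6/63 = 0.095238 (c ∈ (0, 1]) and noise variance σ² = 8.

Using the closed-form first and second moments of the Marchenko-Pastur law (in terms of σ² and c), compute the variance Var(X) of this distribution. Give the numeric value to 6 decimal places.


Recall the MP moments m_1 = E[X] = σ² and m_2 = E[X²] = σ⁴ (1 + c).
m_1 = E[X] = σ² = 8, so m_1² = 64.
m_2 = E[X²] = σ⁴ (1 + c) = 64 · (1 + 0.095238) = 64 · 1.095238 = 70.095238.
(Note m_2 − m_1² simplifies to c · σ⁴ = 0.095238 · 64.)

Var(X) = m_2 − m_1² = 70.095238 − 64 = 6.095238.


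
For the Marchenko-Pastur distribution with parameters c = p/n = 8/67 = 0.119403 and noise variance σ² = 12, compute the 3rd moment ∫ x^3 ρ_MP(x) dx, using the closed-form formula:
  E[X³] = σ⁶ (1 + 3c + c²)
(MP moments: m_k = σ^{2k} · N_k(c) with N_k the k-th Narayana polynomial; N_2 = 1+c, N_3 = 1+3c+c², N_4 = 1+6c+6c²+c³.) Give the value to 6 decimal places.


E[X³] = σ⁶ (1 + 3c + c²) (third MP moment). With σ² = 12 (so σ⁶ = 1728) and c = 8/67 = 0.119403: E[X³] = 1728 · (1 + 3·0.119403 + (0.119403)²) = 1728 · 1.372466.

So E[X^3] = 2371.621297.


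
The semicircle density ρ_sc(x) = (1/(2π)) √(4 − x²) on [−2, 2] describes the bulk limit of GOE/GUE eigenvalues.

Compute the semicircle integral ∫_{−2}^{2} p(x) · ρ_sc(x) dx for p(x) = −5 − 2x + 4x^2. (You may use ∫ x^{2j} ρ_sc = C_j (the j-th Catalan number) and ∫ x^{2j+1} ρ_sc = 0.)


Write p(x) = Σ a_i x^i, split into monomials and integrate each against ρ_sc separately.
Using ∫ x^{2j} ρ_sc = C_j = (1/(j+1)) C(2j, j) (Catalan numbers) and ∫ x^{2j+1} ρ_sc = 0 (odd monomials vanish by symmetry):
  i = 0 (even): a_0 · C_{0} = -5 · 1 = -5
  i = 1 (odd): ∫ x^1 ρ_sc = 0 (vanishes)
  i = 2 (even): a_2 · C_{1} = 4 · 1 = 4

Summing the contributions: ∫_{−2}^{2} p(x) ρ_sc(x) dx = (-5) + 4 = -1.


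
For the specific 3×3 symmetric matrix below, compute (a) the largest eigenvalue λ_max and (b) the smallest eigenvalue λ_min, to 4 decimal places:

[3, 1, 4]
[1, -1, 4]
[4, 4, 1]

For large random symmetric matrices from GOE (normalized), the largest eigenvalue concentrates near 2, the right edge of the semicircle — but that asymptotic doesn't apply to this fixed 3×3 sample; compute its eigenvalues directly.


Since M is real symmetric, all three eigenvalues are real; they are the roots of det(λI − M) = λ³ − (tr M) λ² + s λ − det M, where s is the sum of the principal 2×2 minors.
tr M = 3 + (-1) + 1 = 3.
s = (3·(-1) − 1²) + (3·1 − 4²) + ((-1)·1 − 4²) = -4 + (-13) + (-17) = -34.
det M (expand along row 1) = 3·(-17) − 1·(-15) + 4·8 = -4.
Characteristic polynomial: λ³ − 3λ² − 34λ + 4 = 0.
Substitute λ = y + (tr M)/3 = y + 1.000000 to remove the quadratic term: y³ + p·y + q = 0 with p = s − (tr M)²/3 = -37.000000 and q = −2(tr M)³/27 + (tr M)·s/3 − det M = -32.000000.
Three real roots ⇒ use the trigonometric (Viète) form: r = 2√(−p/3) = 7.023769, φ = arccos(3q/(p·r)) = arccos(0.369402) = 1.192431 rad.
y_k = r·cos(φ/3 − 2πk/3) for k = 0, 1, 2 gives y = 6.476200, -0.883504, -5.592696.
λ_k = y_k + 1.000000 gives λ = 7.4762, 0.1165, -4.5927 (check: the sum is 3.0000 = tr M).

Hence λ_max = 7.4762 and λ_min = -4.5927.


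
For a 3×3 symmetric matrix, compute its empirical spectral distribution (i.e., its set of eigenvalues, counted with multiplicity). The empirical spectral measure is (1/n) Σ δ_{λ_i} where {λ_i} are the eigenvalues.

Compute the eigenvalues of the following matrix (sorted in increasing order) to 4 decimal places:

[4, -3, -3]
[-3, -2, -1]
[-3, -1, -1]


Since M is real symmetric, all three eigenvalues are real; they are the roots of det(λI − M) = λ³ − (tr M) λ² + s λ − det M, where s is the sum of the principal 2×2 minors.
tr M = 4 + (-2) + (-1) = 1.
s = (4·(-2) − (-3)²) + (4·(-1) − (-3)²) + ((-2)·(-1) − (-1)²) = -17 + (-13) + 1 = -29.
det M (expand along row 1) = 4·1 − (-3)·0 + (-3)·(-3) = 13.
Characteristic polynomial: λ³ − λ² − 29λ − 13 = 0.
Substitute λ = y + (tr M)/3 = y + 0.333333 to remove the quadratic term: y³ + p·y + q = 0 with p = s − (tr M)²/3 = -29.333333 and q = −2(tr M)³/27 + (tr M)·s/3 − det M = -22.740741.
Three real roots ⇒ use the trigonometric (Viète) form: r = 2√(−p/3) = 6.253888, φ = arccos(3q/(p·r)) = arccos(0.371890) = 1.189752 rad.
y_k = r·cos(φ/3 − 2πk/3) for k = 0, 1, 2 gives y = 5.768497, -0.792202, -4.976296.
λ_k = y_k + 0.333333 gives λ = 6.1018, -0.4589, -4.6430 (check: the sum is 1.0000 = tr M).

Eigenvalues sorted in increasing order: [-4.6430, -0.4589, 6.1018].


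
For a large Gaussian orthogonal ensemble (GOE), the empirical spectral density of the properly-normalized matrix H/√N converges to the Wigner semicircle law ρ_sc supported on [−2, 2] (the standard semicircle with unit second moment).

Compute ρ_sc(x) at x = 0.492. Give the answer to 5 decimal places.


ρ_sc(x) = (1/(2π)) √(4 − x²). With x = 0.492:
  4 − x² = 4 − (0.492)² = 4 − 0.242064 = 3.757936.
  √(4 − x²) = 1.938540.
  1/(2π) = 0.159155.
  ρ_sc(0.492) = 0.159155 · 1.938540 = 0.308528.

Rounded to 5 decimal places: ρ_sc(0.492) ≈ 0.30853.


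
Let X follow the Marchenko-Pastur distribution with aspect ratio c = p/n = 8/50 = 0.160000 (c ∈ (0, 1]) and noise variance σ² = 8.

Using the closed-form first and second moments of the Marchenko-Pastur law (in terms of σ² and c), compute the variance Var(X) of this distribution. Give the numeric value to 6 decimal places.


Recall the MP moments m_1 = E[X] = σ² and m_2 = E[X²] = σ⁴ (1 + c).
m_1 = E[X] = σ² = 8, so m_1² = 64.
m_2 = E[X²] = σ⁴ (1 + c) = 64 · (1 + 0.160000) = 64 · 1.160000 = 74.240000.
(Note m_2 − m_1² simplifies to c · σ⁴ = 0.160000 · 64.)

Var(X) = m_2 − m_1² = 74.240000 − 64 = 10.240000.


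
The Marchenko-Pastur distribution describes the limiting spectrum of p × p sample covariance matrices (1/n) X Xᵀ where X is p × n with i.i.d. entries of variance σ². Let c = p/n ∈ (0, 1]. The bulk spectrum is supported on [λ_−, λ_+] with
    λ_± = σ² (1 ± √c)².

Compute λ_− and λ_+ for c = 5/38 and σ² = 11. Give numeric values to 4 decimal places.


c = 5/38 = 0.131579; √c = 0.362738.
λ_− = σ² (1 − √c)² = 11 · (1 − 0.362738)² = 11 · (0.637262)² = 4.467130.
λ_+ = σ² (1 + √c)² = 11 · (1 + 0.362738)² = 11 · (1.362738)² = 20.427607.

Rounded to 4 decimal places: λ_− ≈ 4.4671, λ_+ ≈ 20.4276.


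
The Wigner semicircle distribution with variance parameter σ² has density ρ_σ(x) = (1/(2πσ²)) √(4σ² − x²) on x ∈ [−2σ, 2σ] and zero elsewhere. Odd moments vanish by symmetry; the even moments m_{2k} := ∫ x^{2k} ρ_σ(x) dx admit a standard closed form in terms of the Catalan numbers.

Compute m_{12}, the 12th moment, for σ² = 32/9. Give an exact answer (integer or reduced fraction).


By the scaled semicircle moment identity, m_{2k} = σ^{2k} · C_k with k = 6.
C_6 = (1/(k+1)) · C(2k, k) = (1/7) · C(12, 6) = (1/7) · 924 = 132.
σ^{2k} = (σ²)^k = (32/9)^6 = 1073741824/531441.

Therefore m_{12} = σ^{12} · C_6 = (1073741824/531441) · 132 = 47244640256/177147.


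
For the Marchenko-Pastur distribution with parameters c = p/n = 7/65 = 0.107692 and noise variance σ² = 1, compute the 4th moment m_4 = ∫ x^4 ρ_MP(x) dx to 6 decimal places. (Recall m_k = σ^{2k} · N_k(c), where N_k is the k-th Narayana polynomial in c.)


E[X⁴] = σ⁸ (1 + 6c + 6c² + c³) (fourth MP moment). With σ² = 1 (so σ⁸ = 1) and c = 7/65 = 0.107692: E[X⁴] = 1 · (1 + 6·0.107692 + 6·(0.107692)² + (0.107692)³) = 1 · 1.716989.

So E[X^4] = 1.716989.


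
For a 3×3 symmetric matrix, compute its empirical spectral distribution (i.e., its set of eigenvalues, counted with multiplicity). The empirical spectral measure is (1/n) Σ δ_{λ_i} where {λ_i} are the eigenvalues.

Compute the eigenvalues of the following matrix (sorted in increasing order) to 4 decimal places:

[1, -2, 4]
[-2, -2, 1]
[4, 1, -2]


Since M is real symmetric, all three eigenvalues are real; they are the roots of det(λI − M) = λ³ − (tr M) λ² + s λ − det M, where s is the sum of the principal 2×2 minors.
tr M = 1 + (-2) + (-2) = -3.
s = (1·(-2) − (-2)²) + (1·(-2) − 4²) + ((-2)·(-2) − 1²) = -6 + (-18) + 3 = -21.
det M (expand along row 1) = 1·3 − (-2)·0 + 4·6 = 27.
Characteristic polynomial: λ³ + 3λ² − 21λ − 27 = 0.
Substitute λ = y + (tr M)/3 = y − 1.000000 to remove the quadratic term: y³ + p·y + q = 0 with p = s − (tr M)²/3 = -24.000000 and q = −2(tr M)³/27 + (tr M)·s/3 − det M = -4.000000.
Three real roots ⇒ use the trigonometric (Viète) form: r = 2√(−p/3) = 5.656854, φ = arccos(3q/(p·r)) = arccos(0.088388) = 1.482292 rad.
y_k = r·cos(φ/3 − 2πk/3) for k = 0, 1, 2 gives y = 4.980278, -0.166860, -4.813418.
λ_k = y_k − 1.000000 gives λ = 3.9803, -1.1669, -5.8134 (check: the sum is -3.0000 = tr M).

Eigenvalues sorted in increasing order: [-5.8134, -1.1669, 3.9803].


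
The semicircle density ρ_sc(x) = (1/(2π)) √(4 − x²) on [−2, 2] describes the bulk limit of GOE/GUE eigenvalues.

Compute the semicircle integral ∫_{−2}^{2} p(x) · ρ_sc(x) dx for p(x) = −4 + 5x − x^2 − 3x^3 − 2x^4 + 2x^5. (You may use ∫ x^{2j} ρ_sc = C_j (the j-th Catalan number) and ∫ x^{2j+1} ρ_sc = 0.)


Write p(x) = Σ a_i x^i, split into monomials and integrate each against ρ_sc separately.
Using ∫ x^{2j} ρ_sc = C_j = (1/(j+1)) C(2j, j) (Catalan numbers) and ∫ x^{2j+1} ρ_sc = 0 (odd monomials vanish by symmetry):
  i = 0 (even): a_0 · C_{0} = -4 · 1 = -4
  i = 1 (odd): ∫ x^1 ρ_sc = 0 (vanishes)
  i = 2 (even): a_2 · C_{1} = -1 · 1 = -1
  i = 3 (odd): ∫ x^3 ρ_sc = 0 (vanishes)
  i = 4 (even): a_4 · C_{2} = -2 · 2 = -4
  i = 5 (odd): ∫ x^5 ρ_sc = 0 (vanishes)

Summing the contributions: ∫_{−2}^{2} p(x) ρ_sc(x) dx = (-4) + (-1) + (-4) = -9.


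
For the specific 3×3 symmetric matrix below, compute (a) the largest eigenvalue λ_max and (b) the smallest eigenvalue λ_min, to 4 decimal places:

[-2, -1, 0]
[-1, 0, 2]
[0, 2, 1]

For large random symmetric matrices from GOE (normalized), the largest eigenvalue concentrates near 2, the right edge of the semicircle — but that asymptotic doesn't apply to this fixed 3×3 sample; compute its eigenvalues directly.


Since M is real symmetric, all three eigenvalues are real; they are the roots of det(λI − M) = λ³ − (tr M) λ² + s λ − det M, where s is the sum of the principal 2×2 minors.
tr M = -2 + 0 + 1 = -1.
s = ((-2)·0 − (-1)²) + ((-2)·1 − 0²) + (0·1 − 2²) = -1 + (-2) + (-4) = -7.
det M (expand along row 1) = (-2)·(-4) − (-1)·(-1) + 0·(-2) = 7.
Characteristic polynomial: λ³ + λ² − 7λ − 7 = 0.
Substitute λ = y + (tr M)/3 = y − 0.333333 to remove the quadratic term: y³ + p·y + q = 0 with p = s − (tr M)²/3 = -7.333333 and q = −2(tr M)³/27 + (tr M)·s/3 − det M = -4.592593.
Three real roots ⇒ use the trigonometric (Viète) form: r = 2√(−p/3) = 3.126944, φ = arccos(3q/(p·r)) = arccos(0.600838) = 0.926247 rad.
y_k = r·cos(φ/3 − 2πk/3) for k = 0, 1, 2 gives y = 2.979085, -0.666667, -2.312418.
λ_k = y_k − 0.333333 gives λ = 2.6458, -1.0000, -2.6458 (check: the sum is -1.0000 = tr M).

Hence λ_max = 2.6458 and λ_min = -2.6458.


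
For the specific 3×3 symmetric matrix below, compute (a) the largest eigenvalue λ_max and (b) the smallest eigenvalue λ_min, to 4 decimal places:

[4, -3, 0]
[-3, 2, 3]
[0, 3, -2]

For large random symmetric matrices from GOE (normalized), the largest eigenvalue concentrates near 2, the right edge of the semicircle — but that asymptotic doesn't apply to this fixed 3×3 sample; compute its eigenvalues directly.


Since M is real symmetric, all three eigenvalues are real; they are the roots of det(λI − M) = λ³ − (tr M) λ² + s λ − det M, where s is the sum of the principal 2×2 minors.
tr M = 4 + 2 + (-2) = 4.
s = (4·2 − (-3)²) + (4·(-2) − 0²) + (2·(-2) − 3²) = -1 + (-8) + (-13) = -22.
det M (expand along row 1) = 4·(-13) − (-3)·6 + 0·(-9) = -34.
Characteristic polynomial: λ³ − 4λ² − 22λ + 34 = 0.
Substitute λ = y + (tr M)/3 = y + 1.333333 to remove the quadratic term: y³ + p·y + q = 0 with p = s − (tr M)²/3 = -27.333333 and q = −2(tr M)³/27 + (tr M)·s/3 − det M = -0.074074.
Three real roots ⇒ use the trigonometric (Viète) form: r = 2√(−p/3) = 6.036923, φ = arccos(3q/(p·r)) = arccos(0.001347) = 1.569450 rad.
y_k = r·cos(φ/3 − 2πk/3) for k = 0, 1, 2 gives y = 5.229484, -0.002710, -5.226774.
λ_k = y_k + 1.333333 gives λ = 6.5628, 1.3306, -3.8934 (check: the sum is 4.0000 = tr M).

Hence λ_max = 6.5628 and λ_min = -3.8934.


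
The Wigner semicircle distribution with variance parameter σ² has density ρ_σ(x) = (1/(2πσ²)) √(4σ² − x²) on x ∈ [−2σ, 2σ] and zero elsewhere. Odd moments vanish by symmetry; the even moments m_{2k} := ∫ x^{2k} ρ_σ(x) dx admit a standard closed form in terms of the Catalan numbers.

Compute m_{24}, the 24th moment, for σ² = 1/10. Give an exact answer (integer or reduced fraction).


By the scaled semicircle moment identity, m_{2k} = σ^{2k} · C_k with k = 12.
C_12 = (1/(k+1)) · C(2k, k) = (1/13) · C(24, 12) = (1/13) · 2704156 = 208012.
σ^{2k} = (σ²)^k = (1/10)^12 = 1/1000000000000.

Therefore m_{24} = σ^{24} · C_12 = (1/1000000000000) · 208012 = 52003/250000000000.


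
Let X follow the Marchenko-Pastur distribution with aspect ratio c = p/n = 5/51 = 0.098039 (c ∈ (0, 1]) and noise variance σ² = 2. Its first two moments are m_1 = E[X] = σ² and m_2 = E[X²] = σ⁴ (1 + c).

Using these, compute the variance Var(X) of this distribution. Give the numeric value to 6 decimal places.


m_1 = E[X] = σ² = 2, so m_1² = 4.
m_2 = E[X²] = σ⁴ (1 + c) = 4 · (1 + 0.098039) = 4 · 1.098039 = 4.392157.
(Note m_2 − m_1² simplifies to c · σ⁴ = 0.098039 · 4.)

Var(X) = m_2 − m_1² = 4.392157 − 4 = 0.392157.


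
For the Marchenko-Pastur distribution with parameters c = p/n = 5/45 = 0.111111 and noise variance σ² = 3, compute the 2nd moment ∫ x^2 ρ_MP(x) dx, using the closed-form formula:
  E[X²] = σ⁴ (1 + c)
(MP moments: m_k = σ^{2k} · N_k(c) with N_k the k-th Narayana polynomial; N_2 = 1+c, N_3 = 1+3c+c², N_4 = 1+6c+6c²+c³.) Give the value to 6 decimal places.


E[X²] = σ⁴ (1 + c) (second MP moment). With σ² = 3 (so σ⁴ = 9) and c = 5/45 = 0.111111: E[X²] = 9 · (1 + 0.111111) = 9 · 1.111111.

So E[X^2] = 10.000000.


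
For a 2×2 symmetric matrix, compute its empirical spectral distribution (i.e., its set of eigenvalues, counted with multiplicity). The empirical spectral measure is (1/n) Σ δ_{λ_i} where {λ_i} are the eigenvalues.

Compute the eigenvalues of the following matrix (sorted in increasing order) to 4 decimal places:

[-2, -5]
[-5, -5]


Since M is real symmetric, both eigenvalues are real; they are the roots of det(λI − M) = λ² − (tr M) λ + det M.
tr M = -2 + (-5) = -7.
det M = (-2)·(-5) − (-5)² = 10 − 25 = -15.
Characteristic polynomial: λ² + 7λ − 15 = 0.
Discriminant Δ = (tr M)² − 4·det M = 49 − (-60) = 109; √Δ = 10.440307.
λ = (tr M ± √Δ)/2 = (-7 ± 10.440307)/2, giving (tr M − √Δ)/2 = -8.7202 and (tr M + √Δ)/2 = 1.7202.

Eigenvalues sorted in increasing order: [-8.7202, 1.7202].


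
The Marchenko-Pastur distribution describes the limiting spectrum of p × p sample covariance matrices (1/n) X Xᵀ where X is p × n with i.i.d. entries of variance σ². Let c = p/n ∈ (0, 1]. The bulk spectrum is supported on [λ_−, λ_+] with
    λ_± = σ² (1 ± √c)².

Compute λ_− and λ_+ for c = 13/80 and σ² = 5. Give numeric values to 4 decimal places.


c = 13/80 = 0.162500; √c = 0.403113.
λ_− = σ² (1 − √c)² = 5 · (1 − 0.403113)² = 5 · (0.596887)² = 1.781371.
λ_+ = σ² (1 + √c)² = 5 · (1 + 0.403113)² = 5 · (1.403113)² = 9.843629.

Rounded to 4 decimal places: λ_− ≈ 1.7814, λ_+ ≈ 9.8436.


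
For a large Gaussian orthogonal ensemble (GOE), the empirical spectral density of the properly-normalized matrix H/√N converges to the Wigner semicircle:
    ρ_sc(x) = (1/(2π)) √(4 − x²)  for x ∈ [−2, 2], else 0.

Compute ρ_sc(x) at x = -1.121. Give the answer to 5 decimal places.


ρ_sc(x) = (1/(2π)) √(4 − x²). With x = -1.121:
  4 − x² = 4 − (-1.121)² = 4 − 1.256641 = 2.743359.
  √(4 − x²) = 1.656309.
  1/(2π) = 0.159155.
  ρ_sc(-1.121) = 0.159155 · 1.656309 = 0.263610.

Rounded to 5 decimal places: ρ_sc(-1.121) ≈ 0.26361.


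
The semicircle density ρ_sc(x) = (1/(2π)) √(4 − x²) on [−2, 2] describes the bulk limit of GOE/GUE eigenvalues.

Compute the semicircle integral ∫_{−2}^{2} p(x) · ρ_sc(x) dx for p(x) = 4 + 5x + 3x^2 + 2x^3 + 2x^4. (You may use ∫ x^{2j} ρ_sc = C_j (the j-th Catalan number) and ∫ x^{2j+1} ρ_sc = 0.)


Write p(x) = Σ a_i x^i, split into monomials and integrate each against ρ_sc separately.
Using ∫ x^{2j} ρ_sc = C_j = (1/(j+1)) C(2j, j) (Catalan numbers) and ∫ x^{2j+1} ρ_sc = 0 (odd monomials vanish by symmetry):
  i = 0 (even): a_0 · C_{0} = 4 · 1 = 4
  i = 1 (odd): ∫ x^1 ρ_sc = 0 (vanishes)
  i = 2 (even): a_2 · C_{1} = 3 · 1 = 3
  i = 3 (odd): ∫ x^3 ρ_sc = 0 (vanishes)
  i = 4 (even): a_4 · C_{2} = 2 · 2 = 4

Summing the contributions: ∫_{−2}^{2} p(x) ρ_sc(x) dx = 4 + 3 + 4 = 11.


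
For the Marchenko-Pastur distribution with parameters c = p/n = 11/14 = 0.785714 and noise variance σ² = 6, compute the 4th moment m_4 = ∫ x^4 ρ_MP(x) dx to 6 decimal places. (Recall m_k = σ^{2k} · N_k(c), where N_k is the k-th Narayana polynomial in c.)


E[X⁴] = σ⁸ (1 + 6c + 6c² + c³) (fourth MP moment). With σ² = 6 (so σ⁸ = 1296) and c = 11/14 = 0.785714: E[X⁴] = 1296 · (1 + 6·0.785714 + 6·(0.785714)² + (0.785714)³) = 1296 · 9.903426.

So E[X^4] = 12834.839650.
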